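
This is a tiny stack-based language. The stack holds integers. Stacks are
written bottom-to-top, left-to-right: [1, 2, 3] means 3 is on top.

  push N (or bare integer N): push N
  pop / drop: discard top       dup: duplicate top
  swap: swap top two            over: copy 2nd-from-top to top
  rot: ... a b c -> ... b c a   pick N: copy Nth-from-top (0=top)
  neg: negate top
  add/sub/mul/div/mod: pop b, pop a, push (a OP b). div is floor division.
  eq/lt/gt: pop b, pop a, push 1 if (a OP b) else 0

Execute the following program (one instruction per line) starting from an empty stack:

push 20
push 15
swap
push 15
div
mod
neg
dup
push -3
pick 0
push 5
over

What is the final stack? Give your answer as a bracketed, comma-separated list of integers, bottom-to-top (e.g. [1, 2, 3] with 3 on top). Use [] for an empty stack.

Answer: [0, 0, -3, -3, 5, -3]

Derivation:
After 'push 20': [20]
After 'push 15': [20, 15]
After 'swap': [15, 20]
After 'push 15': [15, 20, 15]
After 'div': [15, 1]
After 'mod': [0]
After 'neg': [0]
After 'dup': [0, 0]
After 'push -3': [0, 0, -3]
After 'pick 0': [0, 0, -3, -3]
After 'push 5': [0, 0, -3, -3, 5]
After 'over': [0, 0, -3, -3, 5, -3]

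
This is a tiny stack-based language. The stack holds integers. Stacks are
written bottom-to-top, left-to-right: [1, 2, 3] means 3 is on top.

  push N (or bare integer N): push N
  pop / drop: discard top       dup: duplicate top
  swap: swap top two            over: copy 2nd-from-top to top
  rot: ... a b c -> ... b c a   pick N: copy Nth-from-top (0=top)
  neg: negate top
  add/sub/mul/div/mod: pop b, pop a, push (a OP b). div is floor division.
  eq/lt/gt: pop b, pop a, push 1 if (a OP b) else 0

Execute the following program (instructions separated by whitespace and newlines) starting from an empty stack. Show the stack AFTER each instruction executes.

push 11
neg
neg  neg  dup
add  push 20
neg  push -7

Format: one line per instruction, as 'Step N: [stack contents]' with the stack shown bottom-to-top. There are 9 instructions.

Step 1: [11]
Step 2: [-11]
Step 3: [11]
Step 4: [-11]
Step 5: [-11, -11]
Step 6: [-22]
Step 7: [-22, 20]
Step 8: [-22, -20]
Step 9: [-22, -20, -7]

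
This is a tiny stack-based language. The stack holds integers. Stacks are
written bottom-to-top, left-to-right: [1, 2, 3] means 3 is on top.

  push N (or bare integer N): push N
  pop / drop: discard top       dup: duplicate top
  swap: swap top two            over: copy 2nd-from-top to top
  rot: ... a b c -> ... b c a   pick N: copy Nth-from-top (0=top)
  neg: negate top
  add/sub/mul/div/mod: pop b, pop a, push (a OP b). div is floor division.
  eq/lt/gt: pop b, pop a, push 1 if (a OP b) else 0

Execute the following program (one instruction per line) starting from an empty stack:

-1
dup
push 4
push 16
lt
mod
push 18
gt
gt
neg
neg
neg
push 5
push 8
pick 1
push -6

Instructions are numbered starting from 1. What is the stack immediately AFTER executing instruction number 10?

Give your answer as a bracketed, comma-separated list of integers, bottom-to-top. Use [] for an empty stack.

Answer: [0]

Derivation:
Step 1 ('-1'): [-1]
Step 2 ('dup'): [-1, -1]
Step 3 ('push 4'): [-1, -1, 4]
Step 4 ('push 16'): [-1, -1, 4, 16]
Step 5 ('lt'): [-1, -1, 1]
Step 6 ('mod'): [-1, 0]
Step 7 ('push 18'): [-1, 0, 18]
Step 8 ('gt'): [-1, 0]
Step 9 ('gt'): [0]
Step 10 ('neg'): [0]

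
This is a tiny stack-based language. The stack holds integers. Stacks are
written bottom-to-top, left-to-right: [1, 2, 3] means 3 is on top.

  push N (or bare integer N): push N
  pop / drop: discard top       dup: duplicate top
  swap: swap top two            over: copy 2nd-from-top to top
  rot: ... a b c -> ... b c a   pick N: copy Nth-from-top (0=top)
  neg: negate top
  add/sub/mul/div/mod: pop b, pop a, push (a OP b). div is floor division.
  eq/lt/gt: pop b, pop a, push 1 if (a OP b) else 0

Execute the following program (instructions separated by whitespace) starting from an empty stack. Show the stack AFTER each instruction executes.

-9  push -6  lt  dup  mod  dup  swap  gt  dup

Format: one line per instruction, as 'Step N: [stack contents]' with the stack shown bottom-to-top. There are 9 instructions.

Step 1: [-9]
Step 2: [-9, -6]
Step 3: [1]
Step 4: [1, 1]
Step 5: [0]
Step 6: [0, 0]
Step 7: [0, 0]
Step 8: [0]
Step 9: [0, 0]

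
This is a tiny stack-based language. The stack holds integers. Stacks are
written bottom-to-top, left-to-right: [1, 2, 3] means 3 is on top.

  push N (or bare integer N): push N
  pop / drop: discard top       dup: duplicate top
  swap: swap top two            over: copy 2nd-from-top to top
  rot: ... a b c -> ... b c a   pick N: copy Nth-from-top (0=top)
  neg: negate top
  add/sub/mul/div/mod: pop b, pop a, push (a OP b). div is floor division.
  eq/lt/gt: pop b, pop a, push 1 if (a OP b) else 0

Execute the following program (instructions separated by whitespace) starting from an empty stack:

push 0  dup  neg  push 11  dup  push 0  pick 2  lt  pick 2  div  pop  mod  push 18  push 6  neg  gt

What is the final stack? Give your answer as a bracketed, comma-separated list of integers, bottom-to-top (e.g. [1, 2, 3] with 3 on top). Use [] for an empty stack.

Answer: [0, 0, 0, 1]

Derivation:
After 'push 0': [0]
After 'dup': [0, 0]
After 'neg': [0, 0]
After 'push 11': [0, 0, 11]
After 'dup': [0, 0, 11, 11]
After 'push 0': [0, 0, 11, 11, 0]
After 'pick 2': [0, 0, 11, 11, 0, 11]
After 'lt': [0, 0, 11, 11, 1]
After 'pick 2': [0, 0, 11, 11, 1, 11]
After 'div': [0, 0, 11, 11, 0]
After 'pop': [0, 0, 11, 11]
After 'mod': [0, 0, 0]
After 'push 18': [0, 0, 0, 18]
After 'push 6': [0, 0, 0, 18, 6]
After 'neg': [0, 0, 0, 18, -6]
After 'gt': [0, 0, 0, 1]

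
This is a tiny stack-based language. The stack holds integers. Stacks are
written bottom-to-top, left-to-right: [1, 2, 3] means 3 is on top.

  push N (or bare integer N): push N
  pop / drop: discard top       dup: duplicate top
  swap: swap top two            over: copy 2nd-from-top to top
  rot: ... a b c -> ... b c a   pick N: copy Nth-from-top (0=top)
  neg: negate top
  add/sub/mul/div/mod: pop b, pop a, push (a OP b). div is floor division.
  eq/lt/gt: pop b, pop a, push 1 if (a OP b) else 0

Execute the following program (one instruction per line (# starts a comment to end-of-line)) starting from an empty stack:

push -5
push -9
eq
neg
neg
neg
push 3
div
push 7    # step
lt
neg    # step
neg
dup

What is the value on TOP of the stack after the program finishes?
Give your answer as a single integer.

After 'push -5': [-5]
After 'push -9': [-5, -9]
After 'eq': [0]
After 'neg': [0]
After 'neg': [0]
After 'neg': [0]
After 'push 3': [0, 3]
After 'div': [0]
After 'push 7': [0, 7]
After 'lt': [1]
After 'neg': [-1]
After 'neg': [1]
After 'dup': [1, 1]

Answer: 1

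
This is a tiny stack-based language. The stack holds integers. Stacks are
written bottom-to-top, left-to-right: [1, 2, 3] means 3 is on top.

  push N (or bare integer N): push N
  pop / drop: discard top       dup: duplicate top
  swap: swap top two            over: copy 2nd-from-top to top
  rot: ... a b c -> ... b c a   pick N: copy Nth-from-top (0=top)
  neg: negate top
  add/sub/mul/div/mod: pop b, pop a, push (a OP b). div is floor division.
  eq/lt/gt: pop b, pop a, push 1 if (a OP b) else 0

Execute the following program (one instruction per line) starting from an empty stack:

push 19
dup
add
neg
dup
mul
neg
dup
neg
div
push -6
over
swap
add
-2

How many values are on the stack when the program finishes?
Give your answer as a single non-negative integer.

After 'push 19': stack = [19] (depth 1)
After 'dup': stack = [19, 19] (depth 2)
After 'add': stack = [38] (depth 1)
After 'neg': stack = [-38] (depth 1)
After 'dup': stack = [-38, -38] (depth 2)
After 'mul': stack = [1444] (depth 1)
After 'neg': stack = [-1444] (depth 1)
After 'dup': stack = [-1444, -1444] (depth 2)
After 'neg': stack = [-1444, 1444] (depth 2)
After 'div': stack = [-1] (depth 1)
After 'push -6': stack = [-1, -6] (depth 2)
After 'over': stack = [-1, -6, -1] (depth 3)
After 'swap': stack = [-1, -1, -6] (depth 3)
After 'add': stack = [-1, -7] (depth 2)
After 'push -2': stack = [-1, -7, -2] (depth 3)

Answer: 3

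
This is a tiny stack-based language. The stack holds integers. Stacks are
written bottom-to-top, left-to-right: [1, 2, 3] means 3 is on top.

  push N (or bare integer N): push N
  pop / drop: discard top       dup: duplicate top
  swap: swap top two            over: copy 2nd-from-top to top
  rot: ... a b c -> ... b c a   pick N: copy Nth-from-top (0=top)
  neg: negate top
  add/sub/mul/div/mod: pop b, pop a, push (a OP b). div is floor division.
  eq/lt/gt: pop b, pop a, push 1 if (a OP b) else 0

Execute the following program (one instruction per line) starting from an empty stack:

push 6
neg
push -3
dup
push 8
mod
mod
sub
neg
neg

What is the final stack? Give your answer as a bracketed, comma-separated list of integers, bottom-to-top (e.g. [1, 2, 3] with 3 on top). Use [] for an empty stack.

After 'push 6': [6]
After 'neg': [-6]
After 'push -3': [-6, -3]
After 'dup': [-6, -3, -3]
After 'push 8': [-6, -3, -3, 8]
After 'mod': [-6, -3, 5]
After 'mod': [-6, 2]
After 'sub': [-8]
After 'neg': [8]
After 'neg': [-8]

Answer: [-8]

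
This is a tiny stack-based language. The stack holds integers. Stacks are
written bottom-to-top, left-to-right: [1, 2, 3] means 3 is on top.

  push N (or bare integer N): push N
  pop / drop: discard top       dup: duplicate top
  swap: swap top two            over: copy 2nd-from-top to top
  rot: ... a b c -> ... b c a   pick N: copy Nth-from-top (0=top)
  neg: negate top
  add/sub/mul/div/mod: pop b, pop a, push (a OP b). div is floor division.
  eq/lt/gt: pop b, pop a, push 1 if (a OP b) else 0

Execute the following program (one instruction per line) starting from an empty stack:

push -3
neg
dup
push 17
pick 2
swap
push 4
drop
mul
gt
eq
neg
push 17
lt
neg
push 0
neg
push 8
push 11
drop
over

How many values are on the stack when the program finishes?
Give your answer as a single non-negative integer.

Answer: 4

Derivation:
After 'push -3': stack = [-3] (depth 1)
After 'neg': stack = [3] (depth 1)
After 'dup': stack = [3, 3] (depth 2)
After 'push 17': stack = [3, 3, 17] (depth 3)
After 'pick 2': stack = [3, 3, 17, 3] (depth 4)
After 'swap': stack = [3, 3, 3, 17] (depth 4)
After 'push 4': stack = [3, 3, 3, 17, 4] (depth 5)
After 'drop': stack = [3, 3, 3, 17] (depth 4)
After 'mul': stack = [3, 3, 51] (depth 3)
After 'gt': stack = [3, 0] (depth 2)
  ...
After 'neg': stack = [0] (depth 1)
After 'push 17': stack = [0, 17] (depth 2)
After 'lt': stack = [1] (depth 1)
After 'neg': stack = [-1] (depth 1)
After 'push 0': stack = [-1, 0] (depth 2)
After 'neg': stack = [-1, 0] (depth 2)
After 'push 8': stack = [-1, 0, 8] (depth 3)
After 'push 11': stack = [-1, 0, 8, 11] (depth 4)
After 'drop': stack = [-1, 0, 8] (depth 3)
After 'over': stack = [-1, 0, 8, 0] (depth 4)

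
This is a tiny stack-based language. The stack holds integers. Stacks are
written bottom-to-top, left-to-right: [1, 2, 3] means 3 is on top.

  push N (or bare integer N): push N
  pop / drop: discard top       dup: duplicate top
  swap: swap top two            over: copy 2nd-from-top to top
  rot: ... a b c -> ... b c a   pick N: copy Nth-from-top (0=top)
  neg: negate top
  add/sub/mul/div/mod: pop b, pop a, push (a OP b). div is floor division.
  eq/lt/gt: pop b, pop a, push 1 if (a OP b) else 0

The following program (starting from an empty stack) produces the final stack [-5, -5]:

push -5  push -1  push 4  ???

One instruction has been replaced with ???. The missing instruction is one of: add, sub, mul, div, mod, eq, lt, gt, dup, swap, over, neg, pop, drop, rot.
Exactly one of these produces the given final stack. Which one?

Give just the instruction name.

Stack before ???: [-5, -1, 4]
Stack after ???:  [-5, -5]
The instruction that transforms [-5, -1, 4] -> [-5, -5] is: sub

Answer: sub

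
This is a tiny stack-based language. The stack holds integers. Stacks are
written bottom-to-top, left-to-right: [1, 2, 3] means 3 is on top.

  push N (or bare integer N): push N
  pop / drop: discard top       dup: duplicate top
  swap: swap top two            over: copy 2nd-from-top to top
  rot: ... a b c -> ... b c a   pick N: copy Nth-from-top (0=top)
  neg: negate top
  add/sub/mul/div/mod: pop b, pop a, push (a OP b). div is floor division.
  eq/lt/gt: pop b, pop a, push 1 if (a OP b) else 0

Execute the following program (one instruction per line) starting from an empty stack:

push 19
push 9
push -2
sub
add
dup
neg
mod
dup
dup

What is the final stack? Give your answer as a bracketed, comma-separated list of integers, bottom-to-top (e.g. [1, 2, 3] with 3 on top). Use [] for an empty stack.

Answer: [0, 0, 0]

Derivation:
After 'push 19': [19]
After 'push 9': [19, 9]
After 'push -2': [19, 9, -2]
After 'sub': [19, 11]
After 'add': [30]
After 'dup': [30, 30]
After 'neg': [30, -30]
After 'mod': [0]
After 'dup': [0, 0]
After 'dup': [0, 0, 0]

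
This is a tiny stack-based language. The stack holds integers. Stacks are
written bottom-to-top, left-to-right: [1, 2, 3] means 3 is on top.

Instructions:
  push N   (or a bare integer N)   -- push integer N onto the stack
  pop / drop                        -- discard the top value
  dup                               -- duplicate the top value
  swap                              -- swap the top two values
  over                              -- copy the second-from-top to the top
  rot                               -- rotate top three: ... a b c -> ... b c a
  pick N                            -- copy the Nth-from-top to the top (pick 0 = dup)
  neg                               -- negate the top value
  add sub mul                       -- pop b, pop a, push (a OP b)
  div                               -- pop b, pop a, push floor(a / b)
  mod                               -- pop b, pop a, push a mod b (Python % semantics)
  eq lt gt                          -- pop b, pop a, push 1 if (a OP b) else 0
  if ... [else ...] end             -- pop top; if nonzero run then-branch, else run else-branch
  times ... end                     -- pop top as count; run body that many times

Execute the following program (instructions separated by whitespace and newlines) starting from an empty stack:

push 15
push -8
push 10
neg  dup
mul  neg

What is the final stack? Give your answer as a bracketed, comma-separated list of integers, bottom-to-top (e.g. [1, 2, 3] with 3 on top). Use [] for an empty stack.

After 'push 15': [15]
After 'push -8': [15, -8]
After 'push 10': [15, -8, 10]
After 'neg': [15, -8, -10]
After 'dup': [15, -8, -10, -10]
After 'mul': [15, -8, 100]
After 'neg': [15, -8, -100]

Answer: [15, -8, -100]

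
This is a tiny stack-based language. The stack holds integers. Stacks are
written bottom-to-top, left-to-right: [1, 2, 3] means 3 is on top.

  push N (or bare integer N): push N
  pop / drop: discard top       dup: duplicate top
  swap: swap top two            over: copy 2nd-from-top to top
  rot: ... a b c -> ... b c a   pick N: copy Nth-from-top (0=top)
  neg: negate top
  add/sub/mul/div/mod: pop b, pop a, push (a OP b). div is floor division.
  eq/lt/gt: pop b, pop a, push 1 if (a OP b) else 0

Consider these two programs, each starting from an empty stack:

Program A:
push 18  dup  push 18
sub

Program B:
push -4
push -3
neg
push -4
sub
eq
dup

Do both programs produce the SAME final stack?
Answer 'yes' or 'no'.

Program A trace:
  After 'push 18': [18]
  After 'dup': [18, 18]
  After 'push 18': [18, 18, 18]
  After 'sub': [18, 0]
Program A final stack: [18, 0]

Program B trace:
  After 'push -4': [-4]
  After 'push -3': [-4, -3]
  After 'neg': [-4, 3]
  After 'push -4': [-4, 3, -4]
  After 'sub': [-4, 7]
  After 'eq': [0]
  After 'dup': [0, 0]
Program B final stack: [0, 0]
Same: no

Answer: no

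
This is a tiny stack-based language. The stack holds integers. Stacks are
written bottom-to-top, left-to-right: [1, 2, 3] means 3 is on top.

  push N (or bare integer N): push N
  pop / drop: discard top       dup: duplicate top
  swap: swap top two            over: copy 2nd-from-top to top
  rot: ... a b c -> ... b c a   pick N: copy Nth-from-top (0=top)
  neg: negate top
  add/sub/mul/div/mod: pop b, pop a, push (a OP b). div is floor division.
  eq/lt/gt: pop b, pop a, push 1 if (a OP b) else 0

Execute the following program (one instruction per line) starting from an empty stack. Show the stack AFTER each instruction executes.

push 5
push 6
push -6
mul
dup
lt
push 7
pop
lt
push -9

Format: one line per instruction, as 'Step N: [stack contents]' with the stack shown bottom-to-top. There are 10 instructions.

Step 1: [5]
Step 2: [5, 6]
Step 3: [5, 6, -6]
Step 4: [5, -36]
Step 5: [5, -36, -36]
Step 6: [5, 0]
Step 7: [5, 0, 7]
Step 8: [5, 0]
Step 9: [0]
Step 10: [0, -9]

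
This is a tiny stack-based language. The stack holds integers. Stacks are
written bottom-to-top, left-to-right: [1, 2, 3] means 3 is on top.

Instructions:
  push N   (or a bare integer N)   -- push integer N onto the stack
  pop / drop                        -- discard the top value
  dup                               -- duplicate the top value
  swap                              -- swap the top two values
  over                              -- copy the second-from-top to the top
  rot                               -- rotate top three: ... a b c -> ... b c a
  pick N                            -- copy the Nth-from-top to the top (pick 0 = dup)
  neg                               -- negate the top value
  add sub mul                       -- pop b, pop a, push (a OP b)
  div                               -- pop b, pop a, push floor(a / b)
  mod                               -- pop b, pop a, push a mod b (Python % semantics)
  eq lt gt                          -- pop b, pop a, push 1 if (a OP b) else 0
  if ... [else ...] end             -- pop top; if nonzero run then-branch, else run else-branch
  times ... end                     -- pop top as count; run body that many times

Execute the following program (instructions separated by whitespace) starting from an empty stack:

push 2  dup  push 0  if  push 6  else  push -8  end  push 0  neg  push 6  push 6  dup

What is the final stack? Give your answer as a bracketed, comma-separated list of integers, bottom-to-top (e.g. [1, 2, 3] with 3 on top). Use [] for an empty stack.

After 'push 2': [2]
After 'dup': [2, 2]
After 'push 0': [2, 2, 0]
After 'if': [2, 2]
After 'push -8': [2, 2, -8]
After 'push 0': [2, 2, -8, 0]
After 'neg': [2, 2, -8, 0]
After 'push 6': [2, 2, -8, 0, 6]
After 'push 6': [2, 2, -8, 0, 6, 6]
After 'dup': [2, 2, -8, 0, 6, 6, 6]

Answer: [2, 2, -8, 0, 6, 6, 6]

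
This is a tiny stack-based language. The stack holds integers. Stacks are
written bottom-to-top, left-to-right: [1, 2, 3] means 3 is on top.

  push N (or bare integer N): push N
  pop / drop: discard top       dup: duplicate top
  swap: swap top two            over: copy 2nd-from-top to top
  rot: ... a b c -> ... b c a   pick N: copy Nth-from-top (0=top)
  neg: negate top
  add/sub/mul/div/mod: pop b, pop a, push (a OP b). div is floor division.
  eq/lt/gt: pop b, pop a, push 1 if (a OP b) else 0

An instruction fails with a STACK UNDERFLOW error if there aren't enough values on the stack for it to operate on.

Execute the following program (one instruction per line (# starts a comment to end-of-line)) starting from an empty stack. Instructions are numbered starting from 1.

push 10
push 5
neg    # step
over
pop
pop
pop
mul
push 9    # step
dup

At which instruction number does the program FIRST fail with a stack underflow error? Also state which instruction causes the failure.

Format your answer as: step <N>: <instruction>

Answer: step 8: mul

Derivation:
Step 1 ('push 10'): stack = [10], depth = 1
Step 2 ('push 5'): stack = [10, 5], depth = 2
Step 3 ('neg'): stack = [10, -5], depth = 2
Step 4 ('over'): stack = [10, -5, 10], depth = 3
Step 5 ('pop'): stack = [10, -5], depth = 2
Step 6 ('pop'): stack = [10], depth = 1
Step 7 ('pop'): stack = [], depth = 0
Step 8 ('mul'): needs 2 value(s) but depth is 0 — STACK UNDERFLOW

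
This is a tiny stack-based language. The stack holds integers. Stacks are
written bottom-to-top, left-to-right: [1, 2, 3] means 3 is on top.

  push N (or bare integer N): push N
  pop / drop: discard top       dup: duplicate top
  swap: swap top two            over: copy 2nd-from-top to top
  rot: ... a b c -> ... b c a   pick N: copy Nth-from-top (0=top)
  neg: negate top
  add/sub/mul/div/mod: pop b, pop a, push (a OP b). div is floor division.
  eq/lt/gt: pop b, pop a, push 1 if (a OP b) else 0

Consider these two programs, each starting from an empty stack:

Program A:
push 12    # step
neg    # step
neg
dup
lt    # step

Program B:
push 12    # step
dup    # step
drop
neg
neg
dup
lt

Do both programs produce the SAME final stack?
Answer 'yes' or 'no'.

Answer: yes

Derivation:
Program A trace:
  After 'push 12': [12]
  After 'neg': [-12]
  After 'neg': [12]
  After 'dup': [12, 12]
  After 'lt': [0]
Program A final stack: [0]

Program B trace:
  After 'push 12': [12]
  After 'dup': [12, 12]
  After 'drop': [12]
  After 'neg': [-12]
  After 'neg': [12]
  After 'dup': [12, 12]
  After 'lt': [0]
Program B final stack: [0]
Same: yes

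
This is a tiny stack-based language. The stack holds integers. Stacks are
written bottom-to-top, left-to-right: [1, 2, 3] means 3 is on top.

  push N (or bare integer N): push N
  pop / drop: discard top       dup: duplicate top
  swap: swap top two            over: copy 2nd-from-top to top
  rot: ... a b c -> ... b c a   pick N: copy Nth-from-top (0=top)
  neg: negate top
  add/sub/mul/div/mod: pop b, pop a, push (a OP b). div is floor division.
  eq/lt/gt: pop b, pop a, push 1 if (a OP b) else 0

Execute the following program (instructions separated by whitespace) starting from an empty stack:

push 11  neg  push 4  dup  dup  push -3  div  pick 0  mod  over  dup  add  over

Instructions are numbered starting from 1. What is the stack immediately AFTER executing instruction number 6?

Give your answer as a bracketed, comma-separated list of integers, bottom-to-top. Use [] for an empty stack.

Step 1 ('push 11'): [11]
Step 2 ('neg'): [-11]
Step 3 ('push 4'): [-11, 4]
Step 4 ('dup'): [-11, 4, 4]
Step 5 ('dup'): [-11, 4, 4, 4]
Step 6 ('push -3'): [-11, 4, 4, 4, -3]

Answer: [-11, 4, 4, 4, -3]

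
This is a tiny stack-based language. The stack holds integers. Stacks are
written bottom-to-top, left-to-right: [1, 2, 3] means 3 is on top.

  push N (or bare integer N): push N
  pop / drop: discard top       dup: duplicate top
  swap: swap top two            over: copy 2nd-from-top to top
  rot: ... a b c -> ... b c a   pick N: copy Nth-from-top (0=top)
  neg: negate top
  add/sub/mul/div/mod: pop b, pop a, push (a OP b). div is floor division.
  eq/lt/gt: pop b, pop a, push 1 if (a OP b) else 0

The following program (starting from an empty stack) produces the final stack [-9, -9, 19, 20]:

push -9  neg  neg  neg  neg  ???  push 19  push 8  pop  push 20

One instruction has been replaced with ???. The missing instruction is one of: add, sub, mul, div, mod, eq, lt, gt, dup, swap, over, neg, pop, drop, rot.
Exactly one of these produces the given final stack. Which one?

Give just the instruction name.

Stack before ???: [-9]
Stack after ???:  [-9, -9]
The instruction that transforms [-9] -> [-9, -9] is: dup

Answer: dup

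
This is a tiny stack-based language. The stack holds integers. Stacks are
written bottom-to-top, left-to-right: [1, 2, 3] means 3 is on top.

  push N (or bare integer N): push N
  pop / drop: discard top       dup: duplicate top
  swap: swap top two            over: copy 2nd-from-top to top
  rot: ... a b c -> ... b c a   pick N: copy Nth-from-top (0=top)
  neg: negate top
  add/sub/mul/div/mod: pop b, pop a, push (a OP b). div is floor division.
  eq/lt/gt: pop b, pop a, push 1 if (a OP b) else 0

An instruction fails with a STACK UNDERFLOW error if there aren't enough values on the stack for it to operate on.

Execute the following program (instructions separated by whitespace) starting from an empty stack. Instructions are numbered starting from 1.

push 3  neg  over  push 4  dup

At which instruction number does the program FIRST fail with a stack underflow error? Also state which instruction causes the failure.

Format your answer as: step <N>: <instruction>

Answer: step 3: over

Derivation:
Step 1 ('push 3'): stack = [3], depth = 1
Step 2 ('neg'): stack = [-3], depth = 1
Step 3 ('over'): needs 2 value(s) but depth is 1 — STACK UNDERFLOW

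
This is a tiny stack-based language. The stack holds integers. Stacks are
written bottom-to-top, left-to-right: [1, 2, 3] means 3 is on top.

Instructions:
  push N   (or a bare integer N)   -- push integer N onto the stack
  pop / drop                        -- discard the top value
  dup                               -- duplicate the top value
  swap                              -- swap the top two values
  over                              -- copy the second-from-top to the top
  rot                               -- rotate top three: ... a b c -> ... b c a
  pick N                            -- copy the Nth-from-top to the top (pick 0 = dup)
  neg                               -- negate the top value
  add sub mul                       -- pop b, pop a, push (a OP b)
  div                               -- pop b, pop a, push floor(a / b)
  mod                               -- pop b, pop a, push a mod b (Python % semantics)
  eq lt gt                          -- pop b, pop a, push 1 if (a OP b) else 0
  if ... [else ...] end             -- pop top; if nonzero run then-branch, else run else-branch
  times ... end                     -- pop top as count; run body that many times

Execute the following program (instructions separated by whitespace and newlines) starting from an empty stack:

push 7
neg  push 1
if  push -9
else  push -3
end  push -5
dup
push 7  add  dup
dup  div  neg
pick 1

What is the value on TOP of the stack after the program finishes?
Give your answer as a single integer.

After 'push 7': [7]
After 'neg': [-7]
After 'push 1': [-7, 1]
After 'if': [-7]
After 'push -9': [-7, -9]
After 'push -5': [-7, -9, -5]
After 'dup': [-7, -9, -5, -5]
After 'push 7': [-7, -9, -5, -5, 7]
After 'add': [-7, -9, -5, 2]
After 'dup': [-7, -9, -5, 2, 2]
After 'dup': [-7, -9, -5, 2, 2, 2]
After 'div': [-7, -9, -5, 2, 1]
After 'neg': [-7, -9, -5, 2, -1]
After 'pick 1': [-7, -9, -5, 2, -1, 2]

Answer: 2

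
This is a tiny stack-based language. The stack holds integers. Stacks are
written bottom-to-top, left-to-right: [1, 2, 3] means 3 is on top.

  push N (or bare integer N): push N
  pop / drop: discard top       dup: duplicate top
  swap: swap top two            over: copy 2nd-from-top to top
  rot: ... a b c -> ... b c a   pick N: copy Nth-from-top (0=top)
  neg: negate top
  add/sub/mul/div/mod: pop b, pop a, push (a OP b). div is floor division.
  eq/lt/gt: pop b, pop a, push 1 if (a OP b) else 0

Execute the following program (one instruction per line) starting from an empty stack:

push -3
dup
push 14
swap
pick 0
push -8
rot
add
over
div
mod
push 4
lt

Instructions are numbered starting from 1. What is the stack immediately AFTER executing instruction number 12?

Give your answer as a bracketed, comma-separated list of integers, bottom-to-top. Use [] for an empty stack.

Answer: [-3, 14, 0, 4]

Derivation:
Step 1 ('push -3'): [-3]
Step 2 ('dup'): [-3, -3]
Step 3 ('push 14'): [-3, -3, 14]
Step 4 ('swap'): [-3, 14, -3]
Step 5 ('pick 0'): [-3, 14, -3, -3]
Step 6 ('push -8'): [-3, 14, -3, -3, -8]
Step 7 ('rot'): [-3, 14, -3, -8, -3]
Step 8 ('add'): [-3, 14, -3, -11]
Step 9 ('over'): [-3, 14, -3, -11, -3]
Step 10 ('div'): [-3, 14, -3, 3]
Step 11 ('mod'): [-3, 14, 0]
Step 12 ('push 4'): [-3, 14, 0, 4]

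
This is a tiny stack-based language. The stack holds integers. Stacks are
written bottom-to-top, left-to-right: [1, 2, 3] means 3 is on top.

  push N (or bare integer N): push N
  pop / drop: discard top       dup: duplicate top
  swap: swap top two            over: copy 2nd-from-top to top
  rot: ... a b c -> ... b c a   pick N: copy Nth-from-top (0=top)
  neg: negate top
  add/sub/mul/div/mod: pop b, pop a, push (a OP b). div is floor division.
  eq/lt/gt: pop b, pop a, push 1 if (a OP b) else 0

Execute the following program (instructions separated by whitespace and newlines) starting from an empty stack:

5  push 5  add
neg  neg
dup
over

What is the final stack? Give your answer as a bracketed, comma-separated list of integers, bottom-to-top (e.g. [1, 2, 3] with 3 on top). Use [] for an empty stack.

After 'push 5': [5]
After 'push 5': [5, 5]
After 'add': [10]
After 'neg': [-10]
After 'neg': [10]
After 'dup': [10, 10]
After 'over': [10, 10, 10]

Answer: [10, 10, 10]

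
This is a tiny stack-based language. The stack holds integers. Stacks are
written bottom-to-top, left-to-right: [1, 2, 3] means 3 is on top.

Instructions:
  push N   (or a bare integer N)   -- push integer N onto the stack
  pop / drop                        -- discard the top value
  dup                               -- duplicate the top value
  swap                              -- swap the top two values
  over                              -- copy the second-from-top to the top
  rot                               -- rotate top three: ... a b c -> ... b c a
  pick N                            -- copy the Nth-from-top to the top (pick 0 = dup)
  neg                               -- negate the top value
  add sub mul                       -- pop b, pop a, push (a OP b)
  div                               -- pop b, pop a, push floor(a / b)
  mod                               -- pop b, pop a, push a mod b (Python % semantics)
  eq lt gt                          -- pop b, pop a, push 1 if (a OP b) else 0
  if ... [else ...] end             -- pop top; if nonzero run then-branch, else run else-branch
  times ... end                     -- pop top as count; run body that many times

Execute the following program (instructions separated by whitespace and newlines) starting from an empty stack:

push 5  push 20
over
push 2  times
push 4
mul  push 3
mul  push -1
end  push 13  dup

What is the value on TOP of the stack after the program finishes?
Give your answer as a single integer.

Answer: 13

Derivation:
After 'push 5': [5]
After 'push 20': [5, 20]
After 'over': [5, 20, 5]
After 'push 2': [5, 20, 5, 2]
After 'times': [5, 20, 5]
After 'push 4': [5, 20, 5, 4]
After 'mul': [5, 20, 20]
After 'push 3': [5, 20, 20, 3]
After 'mul': [5, 20, 60]
After 'push -1': [5, 20, 60, -1]
After 'push 4': [5, 20, 60, -1, 4]
After 'mul': [5, 20, 60, -4]
After 'push 3': [5, 20, 60, -4, 3]
After 'mul': [5, 20, 60, -12]
After 'push -1': [5, 20, 60, -12, -1]
After 'push 13': [5, 20, 60, -12, -1, 13]
After 'dup': [5, 20, 60, -12, -1, 13, 13]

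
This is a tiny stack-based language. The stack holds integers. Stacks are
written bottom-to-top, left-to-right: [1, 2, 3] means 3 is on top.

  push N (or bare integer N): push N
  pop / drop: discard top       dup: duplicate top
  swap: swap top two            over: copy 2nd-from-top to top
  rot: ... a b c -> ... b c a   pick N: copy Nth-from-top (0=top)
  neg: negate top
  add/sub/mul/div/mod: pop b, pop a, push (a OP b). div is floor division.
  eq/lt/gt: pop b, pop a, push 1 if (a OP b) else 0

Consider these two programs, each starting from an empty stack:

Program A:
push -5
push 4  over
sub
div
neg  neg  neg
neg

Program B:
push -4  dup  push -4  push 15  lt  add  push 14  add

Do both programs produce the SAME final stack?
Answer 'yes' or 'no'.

Program A trace:
  After 'push -5': [-5]
  After 'push 4': [-5, 4]
  After 'over': [-5, 4, -5]
  After 'sub': [-5, 9]
  After 'div': [-1]
  After 'neg': [1]
  After 'neg': [-1]
  After 'neg': [1]
  After 'neg': [-1]
Program A final stack: [-1]

Program B trace:
  After 'push -4': [-4]
  After 'dup': [-4, -4]
  After 'push -4': [-4, -4, -4]
  After 'push 15': [-4, -4, -4, 15]
  After 'lt': [-4, -4, 1]
  After 'add': [-4, -3]
  After 'push 14': [-4, -3, 14]
  After 'add': [-4, 11]
Program B final stack: [-4, 11]
Same: no

Answer: no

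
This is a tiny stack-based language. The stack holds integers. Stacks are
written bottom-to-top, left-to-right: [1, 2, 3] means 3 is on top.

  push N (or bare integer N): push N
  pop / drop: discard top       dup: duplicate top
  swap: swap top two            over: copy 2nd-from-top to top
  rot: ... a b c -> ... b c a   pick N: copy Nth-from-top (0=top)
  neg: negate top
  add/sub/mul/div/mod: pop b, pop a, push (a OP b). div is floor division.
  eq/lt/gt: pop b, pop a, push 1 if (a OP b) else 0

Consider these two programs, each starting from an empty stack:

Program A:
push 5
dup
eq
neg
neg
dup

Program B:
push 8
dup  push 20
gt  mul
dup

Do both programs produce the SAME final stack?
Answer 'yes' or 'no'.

Program A trace:
  After 'push 5': [5]
  After 'dup': [5, 5]
  After 'eq': [1]
  After 'neg': [-1]
  After 'neg': [1]
  After 'dup': [1, 1]
Program A final stack: [1, 1]

Program B trace:
  After 'push 8': [8]
  After 'dup': [8, 8]
  After 'push 20': [8, 8, 20]
  After 'gt': [8, 0]
  After 'mul': [0]
  After 'dup': [0, 0]
Program B final stack: [0, 0]
Same: no

Answer: no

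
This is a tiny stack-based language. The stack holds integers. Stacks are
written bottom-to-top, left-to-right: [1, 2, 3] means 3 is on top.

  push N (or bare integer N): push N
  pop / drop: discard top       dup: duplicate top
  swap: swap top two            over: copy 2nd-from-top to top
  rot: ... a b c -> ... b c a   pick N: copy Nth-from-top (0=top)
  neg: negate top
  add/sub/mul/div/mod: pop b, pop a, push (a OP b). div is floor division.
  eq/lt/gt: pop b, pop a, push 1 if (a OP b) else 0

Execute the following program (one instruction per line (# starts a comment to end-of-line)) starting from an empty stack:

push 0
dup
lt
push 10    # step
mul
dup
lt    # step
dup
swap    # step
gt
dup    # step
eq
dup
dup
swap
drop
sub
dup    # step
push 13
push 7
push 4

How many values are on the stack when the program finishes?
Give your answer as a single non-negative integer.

Answer: 5

Derivation:
After 'push 0': stack = [0] (depth 1)
After 'dup': stack = [0, 0] (depth 2)
After 'lt': stack = [0] (depth 1)
After 'push 10': stack = [0, 10] (depth 2)
After 'mul': stack = [0] (depth 1)
After 'dup': stack = [0, 0] (depth 2)
After 'lt': stack = [0] (depth 1)
After 'dup': stack = [0, 0] (depth 2)
After 'swap': stack = [0, 0] (depth 2)
After 'gt': stack = [0] (depth 1)
  ...
After 'eq': stack = [1] (depth 1)
After 'dup': stack = [1, 1] (depth 2)
After 'dup': stack = [1, 1, 1] (depth 3)
After 'swap': stack = [1, 1, 1] (depth 3)
After 'drop': stack = [1, 1] (depth 2)
After 'sub': stack = [0] (depth 1)
After 'dup': stack = [0, 0] (depth 2)
After 'push 13': stack = [0, 0, 13] (depth 3)
After 'push 7': stack = [0, 0, 13, 7] (depth 4)
After 'push 4': stack = [0, 0, 13, 7, 4] (depth 5)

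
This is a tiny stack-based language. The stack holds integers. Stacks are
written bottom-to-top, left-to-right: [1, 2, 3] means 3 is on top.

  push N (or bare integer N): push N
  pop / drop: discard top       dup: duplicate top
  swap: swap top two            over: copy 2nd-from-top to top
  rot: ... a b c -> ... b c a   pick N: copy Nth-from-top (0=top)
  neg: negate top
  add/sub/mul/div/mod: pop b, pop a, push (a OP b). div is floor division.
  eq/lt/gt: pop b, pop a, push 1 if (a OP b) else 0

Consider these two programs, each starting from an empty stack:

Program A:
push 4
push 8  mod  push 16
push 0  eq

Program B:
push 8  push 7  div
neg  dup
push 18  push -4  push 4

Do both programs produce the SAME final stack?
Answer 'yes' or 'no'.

Program A trace:
  After 'push 4': [4]
  After 'push 8': [4, 8]
  After 'mod': [4]
  After 'push 16': [4, 16]
  After 'push 0': [4, 16, 0]
  After 'eq': [4, 0]
Program A final stack: [4, 0]

Program B trace:
  After 'push 8': [8]
  After 'push 7': [8, 7]
  After 'div': [1]
  After 'neg': [-1]
  After 'dup': [-1, -1]
  After 'push 18': [-1, -1, 18]
  After 'push -4': [-1, -1, 18, -4]
  After 'push 4': [-1, -1, 18, -4, 4]
Program B final stack: [-1, -1, 18, -4, 4]
Same: no

Answer: no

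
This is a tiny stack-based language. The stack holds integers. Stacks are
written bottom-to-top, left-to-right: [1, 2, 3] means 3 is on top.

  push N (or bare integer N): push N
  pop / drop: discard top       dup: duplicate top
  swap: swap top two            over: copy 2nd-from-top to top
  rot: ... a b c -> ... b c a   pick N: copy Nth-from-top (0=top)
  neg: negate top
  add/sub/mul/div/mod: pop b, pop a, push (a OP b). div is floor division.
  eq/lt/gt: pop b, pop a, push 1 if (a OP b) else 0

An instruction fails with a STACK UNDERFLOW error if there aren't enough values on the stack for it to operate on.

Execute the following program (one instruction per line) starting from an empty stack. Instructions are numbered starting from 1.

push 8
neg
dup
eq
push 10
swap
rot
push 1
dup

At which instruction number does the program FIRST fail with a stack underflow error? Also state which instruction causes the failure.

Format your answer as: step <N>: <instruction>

Answer: step 7: rot

Derivation:
Step 1 ('push 8'): stack = [8], depth = 1
Step 2 ('neg'): stack = [-8], depth = 1
Step 3 ('dup'): stack = [-8, -8], depth = 2
Step 4 ('eq'): stack = [1], depth = 1
Step 5 ('push 10'): stack = [1, 10], depth = 2
Step 6 ('swap'): stack = [10, 1], depth = 2
Step 7 ('rot'): needs 3 value(s) but depth is 2 — STACK UNDERFLOW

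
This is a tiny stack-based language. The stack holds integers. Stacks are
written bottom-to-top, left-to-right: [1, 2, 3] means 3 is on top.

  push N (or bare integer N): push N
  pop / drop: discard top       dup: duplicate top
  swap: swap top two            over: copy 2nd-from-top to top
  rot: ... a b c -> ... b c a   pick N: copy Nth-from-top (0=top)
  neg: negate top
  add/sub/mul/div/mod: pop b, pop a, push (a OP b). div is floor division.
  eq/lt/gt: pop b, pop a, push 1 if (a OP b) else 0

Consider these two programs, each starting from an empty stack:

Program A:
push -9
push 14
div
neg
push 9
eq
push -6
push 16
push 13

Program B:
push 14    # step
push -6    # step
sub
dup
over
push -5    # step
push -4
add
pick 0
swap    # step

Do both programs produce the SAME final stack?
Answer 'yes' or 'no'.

Program A trace:
  After 'push -9': [-9]
  After 'push 14': [-9, 14]
  After 'div': [-1]
  After 'neg': [1]
  After 'push 9': [1, 9]
  After 'eq': [0]
  After 'push -6': [0, -6]
  After 'push 16': [0, -6, 16]
  After 'push 13': [0, -6, 16, 13]
Program A final stack: [0, -6, 16, 13]

Program B trace:
  After 'push 14': [14]
  After 'push -6': [14, -6]
  After 'sub': [20]
  After 'dup': [20, 20]
  After 'over': [20, 20, 20]
  After 'push -5': [20, 20, 20, -5]
  After 'push -4': [20, 20, 20, -5, -4]
  After 'add': [20, 20, 20, -9]
  After 'pick 0': [20, 20, 20, -9, -9]
  After 'swap': [20, 20, 20, -9, -9]
Program B final stack: [20, 20, 20, -9, -9]
Same: no

Answer: no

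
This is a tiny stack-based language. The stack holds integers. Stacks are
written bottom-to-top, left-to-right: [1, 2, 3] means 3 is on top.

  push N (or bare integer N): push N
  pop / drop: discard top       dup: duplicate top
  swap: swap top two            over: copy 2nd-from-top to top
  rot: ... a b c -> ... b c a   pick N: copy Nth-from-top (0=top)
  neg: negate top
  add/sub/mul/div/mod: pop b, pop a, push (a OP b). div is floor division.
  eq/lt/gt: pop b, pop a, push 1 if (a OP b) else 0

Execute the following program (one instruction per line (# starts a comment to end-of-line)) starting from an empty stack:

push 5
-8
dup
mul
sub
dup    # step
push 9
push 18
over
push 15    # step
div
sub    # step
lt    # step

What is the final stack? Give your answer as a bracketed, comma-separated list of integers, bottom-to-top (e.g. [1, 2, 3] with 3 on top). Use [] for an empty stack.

After 'push 5': [5]
After 'push -8': [5, -8]
After 'dup': [5, -8, -8]
After 'mul': [5, 64]
After 'sub': [-59]
After 'dup': [-59, -59]
After 'push 9': [-59, -59, 9]
After 'push 18': [-59, -59, 9, 18]
After 'over': [-59, -59, 9, 18, 9]
After 'push 15': [-59, -59, 9, 18, 9, 15]
After 'div': [-59, -59, 9, 18, 0]
After 'sub': [-59, -59, 9, 18]
After 'lt': [-59, -59, 1]

Answer: [-59, -59, 1]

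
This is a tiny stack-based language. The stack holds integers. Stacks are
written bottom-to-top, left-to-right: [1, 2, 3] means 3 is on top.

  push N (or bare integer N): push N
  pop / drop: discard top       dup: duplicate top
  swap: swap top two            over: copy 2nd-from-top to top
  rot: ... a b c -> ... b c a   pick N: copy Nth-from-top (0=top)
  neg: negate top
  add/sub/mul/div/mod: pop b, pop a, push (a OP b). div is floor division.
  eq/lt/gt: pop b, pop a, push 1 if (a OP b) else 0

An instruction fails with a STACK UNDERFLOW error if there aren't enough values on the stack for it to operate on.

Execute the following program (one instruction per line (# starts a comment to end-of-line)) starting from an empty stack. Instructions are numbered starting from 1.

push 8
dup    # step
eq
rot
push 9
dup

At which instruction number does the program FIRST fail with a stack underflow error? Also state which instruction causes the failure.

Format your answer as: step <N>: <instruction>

Step 1 ('push 8'): stack = [8], depth = 1
Step 2 ('dup'): stack = [8, 8], depth = 2
Step 3 ('eq'): stack = [1], depth = 1
Step 4 ('rot'): needs 3 value(s) but depth is 1 — STACK UNDERFLOW

Answer: step 4: rot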